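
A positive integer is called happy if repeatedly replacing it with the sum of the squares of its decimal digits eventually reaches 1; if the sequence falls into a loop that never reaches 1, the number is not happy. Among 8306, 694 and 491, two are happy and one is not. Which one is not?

8306: 8306 → 109 → 82 → 68 → 100 → 1  — reaches 1 (happy)
694: 694 → 133 → 19 → 82 → 68 → 100 → 1  — reaches 1 (happy)
491: 491 → 98 → 145 → 42 → 20 → 4 → 16 → 37 → 58 → 89 → 145  — repeats 145 (not happy)

491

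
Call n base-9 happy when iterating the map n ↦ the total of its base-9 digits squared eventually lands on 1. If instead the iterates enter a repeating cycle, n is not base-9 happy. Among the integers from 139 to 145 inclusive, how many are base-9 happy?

1

139: 139 → 53 → 89 → 65 → 53  — not base-9 happy
140: 140 → 62 → 100 → 6 → 36 → 16 → 50 → 50  — not base-9 happy
141: 141 → 73 → 65 → 53 → 89 → 65  — not base-9 happy
142: 142 → 86 → 26 → 68 → 74 → 68  — not base-9 happy
143: 143 → 101 → 9 → 1  — base-9 happy
144: 144 → 50 → 50  — not base-9 happy
145: 145 → 51 → 61 → 85 → 17 → 65 → 53 → 89 → 65  — not base-9 happy
base-9 happy: 143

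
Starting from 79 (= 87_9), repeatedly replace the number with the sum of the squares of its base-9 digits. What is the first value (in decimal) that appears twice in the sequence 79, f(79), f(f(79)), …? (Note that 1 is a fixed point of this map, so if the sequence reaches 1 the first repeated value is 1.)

65

79 = (8,7)_9 → 113
113 = (1,3,5)_9 → 35
35 = (3,8)_9 → 73
73 = (8,1)_9 → 65
65 = (7,2)_9 → 53
53 = (5,8)_9 → 89
89 = (1,0,8)_9 → 65  — 65 already appeared earlier.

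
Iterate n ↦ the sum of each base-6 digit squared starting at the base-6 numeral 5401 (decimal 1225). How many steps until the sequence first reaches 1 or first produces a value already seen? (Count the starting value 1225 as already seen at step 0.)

1225 = (5,4,0,1)_6 → 5² + 4² + 0² + 1² = 25 + 16 + 0 + 1 = 42
42 = (1,1,0)_6 → 1² + 1² + 0² = 1 + 1 + 0 = 2
2 = (2)_6 → 2² = 4
4 = (4)_6 → 4² = 16
16 = (2,4)_6 → 2² + 4² = 4 + 16 = 20
20 = (3,2)_6 → 3² + 2² = 9 + 4 = 13
13 = (2,1)_6 → 2² + 1² = 4 + 1 = 5
5 = (5)_6 → 5² = 25
25 = (4,1)_6 → 4² + 1² = 16 + 1 = 17
17 = (2,5)_6 → 2² + 5² = 4 + 25 = 29
29 = (4,5)_6 → 4² + 5² = 16 + 25 = 41
41 = (1,0,5)_6 → 1² + 0² + 5² = 1 + 0 + 25 = 26
26 = (4,2)_6 → 4² + 2² = 16 + 4 = 20  — 20 repeats.
That took 13 steps.

13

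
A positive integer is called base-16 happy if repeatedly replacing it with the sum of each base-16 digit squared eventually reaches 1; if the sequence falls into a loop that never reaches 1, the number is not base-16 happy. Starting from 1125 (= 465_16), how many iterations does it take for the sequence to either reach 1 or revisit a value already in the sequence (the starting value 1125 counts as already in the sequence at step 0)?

15

1125 = (4,6,5)_16 → 4² + 6² + 5² = 77
77 = (4,13)_16 → 4² + 13² = 185
185 = (11,9)_16 → 11² + 9² = 202
202 = (12,10)_16 → 12² + 10² = 244
244 = (15,4)_16 → 15² + 4² = 241
241 = (15,1)_16 → 15² + 1² = 226
226 = (14,2)_16 → 14² + 2² = 200
200 = (12,8)_16 → 12² + 8² = 208
208 = (13,0)_16 → 13² + 0² = 169
169 = (10,9)_16 → 10² + 9² = 181
181 = (11,5)_16 → 11² + 5² = 146
146 = (9,2)_16 → 9² + 2² = 85
85 = (5,5)_16 → 5² + 5² = 50
50 = (3,2)_16 → 3² + 2² = 13
13 = (13)_16 → 13² = 169  — 169 repeats.
That took 15 steps.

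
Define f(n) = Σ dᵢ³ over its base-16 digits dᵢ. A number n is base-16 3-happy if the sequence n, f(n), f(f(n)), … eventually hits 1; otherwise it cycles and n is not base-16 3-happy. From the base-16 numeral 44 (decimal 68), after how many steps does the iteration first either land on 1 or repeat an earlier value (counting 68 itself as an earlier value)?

68 = (4,4)_16 → 4³ + 4³ = 128
128 = (8,0)_16 → 8³ + 0³ = 512
512 = (2,0,0)_16 → 2³ + 0³ + 0³ = 8
8 = (8)_16 → 8³ = 512  — 512 repeats.
That took 4 steps.

4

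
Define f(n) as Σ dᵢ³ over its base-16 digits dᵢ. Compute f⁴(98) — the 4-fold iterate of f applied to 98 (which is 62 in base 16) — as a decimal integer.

98 = (6,2)_16 → 6³ + 2³ = 216 + 8 = 224
224 = (14,0)_16 → 14³ + 0³ = 2744 + 0 = 2744
2744 = (10,11,8)_16 → 10³ + 11³ + 8³ = 1000 + 1331 + 512 = 2843
2843 = (11,1,11)_16 → 11³ + 1³ + 11³ = 1331 + 1 + 1331 = 2663

2663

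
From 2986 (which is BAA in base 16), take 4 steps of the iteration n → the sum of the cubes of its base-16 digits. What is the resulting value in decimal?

2986 = (11,10,10)_16 → 11³ + 10³ + 10³ = 3331
3331 = (13,0,3)_16 → 13³ + 0³ + 3³ = 2224
2224 = (8,11,0)_16 → 8³ + 11³ + 0³ = 1843
1843 = (7,3,3)_16 → 7³ + 3³ + 3³ = 397

397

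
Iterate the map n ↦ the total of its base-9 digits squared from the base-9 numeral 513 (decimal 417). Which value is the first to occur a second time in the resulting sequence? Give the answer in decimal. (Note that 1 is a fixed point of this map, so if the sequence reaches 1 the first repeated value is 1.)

65

417 = (5,1,3)_9 → 5² + 1² + 3² = 35
35 = (3,8)_9 → 3² + 8² = 73
73 = (8,1)_9 → 8² + 1² = 65
65 = (7,2)_9 → 7² + 2² = 53
53 = (5,8)_9 → 5² + 8² = 89
89 = (1,0,8)_9 → 1² + 0² + 8² = 65  — 65 already appeared earlier.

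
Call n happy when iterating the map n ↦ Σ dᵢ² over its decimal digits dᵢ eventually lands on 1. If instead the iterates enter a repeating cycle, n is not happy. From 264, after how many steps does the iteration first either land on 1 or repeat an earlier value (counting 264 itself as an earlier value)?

11

264 → 2² + 6² + 4² = 56
56 → 5² + 6² = 61
61 → 6² + 1² = 37
37 → 3² + 7² = 58
58 → 5² + 8² = 89
89 → 8² + 9² = 145
145 → 1² + 4² + 5² = 42
42 → 4² + 2² = 20
20 → 2² + 0² = 4
4 → 4² = 16
16 → 1² + 6² = 37  — 37 repeats.
That took 11 steps.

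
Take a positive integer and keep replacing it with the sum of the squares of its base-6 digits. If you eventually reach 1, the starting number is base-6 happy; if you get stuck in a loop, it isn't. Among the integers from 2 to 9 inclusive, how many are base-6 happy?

2: 2 → 4 → 16 → 20 → 13 → 5 → 25 → 17 → 29 → 41 → 26 → 20  (repeats 20)
3: 3 → 9 → 10 → 17 → 29 → 41 → 26 → 20 → 13 → 5 → 25 → 17  (repeats 17)
4: 4 → 16 → 20 → 13 → 5 → 25 → 17 → 29 → 41 → 26 → 20  (repeats 20)
5: 5 → 25 → 17 → 29 → 41 → 26 → 20 → 13 → 5  (repeats 5)
6: 6 → 1  (reaches 1)
7: 7 → 2 → 4 → 16 → 20 → 13 → 5 → 25 → 17 → 29 → 41 → 26 → 20  (repeats 20)
8: 8 → 5 → 25 → 17 → 29 → 41 → 26 → 20 → 13 → 5  (repeats 5)
9: 9 → 10 → 17 → 29 → 41 → 26 → 20 → 13 → 5 → 25 → 17  (repeats 17)
base-6 happy: 6

1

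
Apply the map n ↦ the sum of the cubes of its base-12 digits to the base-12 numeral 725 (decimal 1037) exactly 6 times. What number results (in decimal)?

762

1037 = (7,2,5)_12 → 7³ + 2³ + 5³ = 343 + 8 + 125 = 476
476 = (3,3,8)_12 → 3³ + 3³ + 8³ = 27 + 27 + 512 = 566
566 = (3,11,2)_12 → 3³ + 11³ + 2³ = 27 + 1331 + 8 = 1366
1366 = (9,5,10)_12 → 9³ + 5³ + 10³ = 729 + 125 + 1000 = 1854
1854 = (1,0,10,6)_12 → 1³ + 0³ + 10³ + 6³ = 1 + 0 + 1000 + 216 = 1217
1217 = (8,5,5)_12 → 8³ + 5³ + 5³ = 512 + 125 + 125 = 762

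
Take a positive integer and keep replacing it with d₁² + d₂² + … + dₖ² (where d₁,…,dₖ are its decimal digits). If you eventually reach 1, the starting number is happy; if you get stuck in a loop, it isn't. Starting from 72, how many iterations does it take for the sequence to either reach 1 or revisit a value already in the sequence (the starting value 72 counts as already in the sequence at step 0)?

14

72 → 7² + 2² = 53
53 → 5² + 3² = 34
34 → 3² + 4² = 25
25 → 2² + 5² = 29
29 → 2² + 9² = 85
85 → 8² + 5² = 89
89 → 8² + 9² = 145
145 → 1² + 4² + 5² = 42
42 → 4² + 2² = 20
20 → 2² + 0² = 4
4 → 4² = 16
16 → 1² + 6² = 37
37 → 3² + 7² = 58
58 → 5² + 8² = 89  — 89 repeats.
That took 14 steps.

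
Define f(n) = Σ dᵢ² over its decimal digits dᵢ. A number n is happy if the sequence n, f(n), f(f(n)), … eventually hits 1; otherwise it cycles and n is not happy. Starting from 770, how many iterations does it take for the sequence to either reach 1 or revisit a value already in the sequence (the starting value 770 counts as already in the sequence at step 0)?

10

770 → 7² + 7² + 0² = 49 + 49 + 0 = 98
98 → 9² + 8² = 81 + 64 = 145
145 → 1² + 4² + 5² = 1 + 16 + 25 = 42
42 → 4² + 2² = 16 + 4 = 20
20 → 2² + 0² = 4 + 0 = 4
4 → 4² = 16
16 → 1² + 6² = 1 + 36 = 37
37 → 3² + 7² = 9 + 49 = 58
58 → 5² + 8² = 25 + 64 = 89
89 → 8² + 9² = 64 + 81 = 145  — 145 repeats.
That took 10 steps.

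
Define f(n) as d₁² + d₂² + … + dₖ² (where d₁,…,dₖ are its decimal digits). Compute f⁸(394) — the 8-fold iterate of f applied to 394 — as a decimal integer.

394 → 106
106 → 37
37 → 58
58 → 89
89 → 145
145 → 42
42 → 20
20 → 4

4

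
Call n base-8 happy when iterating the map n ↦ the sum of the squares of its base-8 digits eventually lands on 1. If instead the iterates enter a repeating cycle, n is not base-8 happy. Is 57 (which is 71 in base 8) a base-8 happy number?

57 = (7,1)_8 → 7² + 1² = 49 + 1 = 50
50 = (6,2)_8 → 6² + 2² = 36 + 4 = 40
40 = (5,0)_8 → 5² + 0² = 25 + 0 = 25
25 = (3,1)_8 → 3² + 1² = 9 + 1 = 10
10 = (1,2)_8 → 1² + 2² = 1 + 4 = 5
5 = (5)_8 → 5² = 25  — 25 already seen; the sequence cycles without reaching 1.

not base-8 happy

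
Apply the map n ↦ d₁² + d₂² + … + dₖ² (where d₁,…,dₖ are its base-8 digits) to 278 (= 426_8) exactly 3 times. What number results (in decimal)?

278 = (4,2,6)_8 → 4² + 2² + 6² = 56
56 = (7,0)_8 → 7² + 0² = 49
49 = (6,1)_8 → 6² + 1² = 37

37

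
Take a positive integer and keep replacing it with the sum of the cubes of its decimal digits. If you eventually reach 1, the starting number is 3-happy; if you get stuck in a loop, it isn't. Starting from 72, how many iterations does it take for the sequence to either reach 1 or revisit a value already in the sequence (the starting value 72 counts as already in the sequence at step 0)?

72 → 7³ + 2³ = 351
351 → 3³ + 5³ + 1³ = 153
153 → 1³ + 5³ + 3³ = 153  — 153 repeats.
That took 3 steps.

3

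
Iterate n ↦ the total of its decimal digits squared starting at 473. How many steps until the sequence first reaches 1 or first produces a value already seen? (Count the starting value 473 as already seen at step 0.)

473 → 4² + 7² + 3² = 16 + 49 + 9 = 74
74 → 7² + 4² = 49 + 16 = 65
65 → 6² + 5² = 36 + 25 = 61
61 → 6² + 1² = 36 + 1 = 37
37 → 3² + 7² = 9 + 49 = 58
58 → 5² + 8² = 25 + 64 = 89
89 → 8² + 9² = 64 + 81 = 145
145 → 1² + 4² + 5² = 1 + 16 + 25 = 42
42 → 4² + 2² = 16 + 4 = 20
20 → 2² + 0² = 4 + 0 = 4
4 → 4² = 16
16 → 1² + 6² = 1 + 36 = 37  — 37 repeats.
That took 12 steps.

12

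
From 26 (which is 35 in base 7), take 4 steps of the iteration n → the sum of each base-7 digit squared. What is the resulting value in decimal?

10

26 = (3,5)_7 → 34
34 = (4,6)_7 → 52
52 = (1,0,3)_7 → 10
10 = (1,3)_7 → 10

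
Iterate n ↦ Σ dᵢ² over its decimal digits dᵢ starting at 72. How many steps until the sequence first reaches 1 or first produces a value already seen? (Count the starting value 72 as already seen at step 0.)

14

72 → 7² + 2² = 53
53 → 5² + 3² = 34
34 → 3² + 4² = 25
25 → 2² + 5² = 29
29 → 2² + 9² = 85
85 → 8² + 5² = 89
89 → 8² + 9² = 145
145 → 1² + 4² + 5² = 42
42 → 4² + 2² = 20
20 → 2² + 0² = 4
4 → 4² = 16
16 → 1² + 6² = 37
37 → 3² + 7² = 58
58 → 5² + 8² = 89  — 89 repeats.
That took 14 steps.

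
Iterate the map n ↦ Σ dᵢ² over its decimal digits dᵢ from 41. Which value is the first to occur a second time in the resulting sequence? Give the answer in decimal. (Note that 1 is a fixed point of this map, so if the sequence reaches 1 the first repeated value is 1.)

89

41 → 17
17 → 50
50 → 25
25 → 29
29 → 85
85 → 89
89 → 145
145 → 42
42 → 20
20 → 4
4 → 16
16 → 37
37 → 58
58 → 89  — 89 already appeared earlier.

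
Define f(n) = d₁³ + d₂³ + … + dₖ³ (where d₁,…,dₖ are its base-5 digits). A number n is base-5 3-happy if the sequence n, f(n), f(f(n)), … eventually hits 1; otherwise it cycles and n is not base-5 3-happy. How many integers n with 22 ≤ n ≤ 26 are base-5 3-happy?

1

22: 22 → 72 → 80 → 28 → 28  — not base-5 3-happy
23: 23 → 91 → 55 → 9 → 65 → 35 → 9  — not base-5 3-happy
24: 24 → 128 → 28 → 28  — not base-5 3-happy
25: 25 → 1  — base-5 3-happy
26: 26 → 2 → 8 → 28 → 28  — not base-5 3-happy
base-5 3-happy: 25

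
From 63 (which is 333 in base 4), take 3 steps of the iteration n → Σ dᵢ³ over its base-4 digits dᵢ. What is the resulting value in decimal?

63 = (3,3,3)_4 → 3³ + 3³ + 3³ = 81
81 = (1,1,0,1)_4 → 1³ + 1³ + 0³ + 1³ = 3
3 = (3)_4 → 3³ = 27

27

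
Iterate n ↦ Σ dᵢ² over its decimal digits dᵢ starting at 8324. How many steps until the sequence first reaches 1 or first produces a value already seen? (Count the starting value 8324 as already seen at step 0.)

8324 → 93
93 → 90
90 → 81
81 → 65
65 → 61
61 → 37
37 → 58
58 → 89
89 → 145
145 → 42
42 → 20
20 → 4
4 → 16
16 → 37  — 37 repeats.
That took 14 steps.

14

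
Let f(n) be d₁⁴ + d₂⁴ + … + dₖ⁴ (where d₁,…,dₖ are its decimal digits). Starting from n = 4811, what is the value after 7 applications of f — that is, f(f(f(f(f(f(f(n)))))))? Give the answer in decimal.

4811 → 4354
4354 → 1218
1218 → 4114
4114 → 514
514 → 882
882 → 8208
8208 → 8208

8208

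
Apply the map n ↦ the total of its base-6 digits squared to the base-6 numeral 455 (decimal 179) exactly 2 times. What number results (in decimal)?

26

179 = (4,5,5)_6 → 66
66 = (1,5,0)_6 → 26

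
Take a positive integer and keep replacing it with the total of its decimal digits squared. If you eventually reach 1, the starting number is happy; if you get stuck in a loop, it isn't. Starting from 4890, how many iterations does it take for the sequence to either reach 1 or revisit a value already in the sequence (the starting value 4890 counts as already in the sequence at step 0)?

4890 → 4² + 8² + 9² + 0² = 16 + 64 + 81 + 0 = 161
161 → 1² + 6² + 1² = 1 + 36 + 1 = 38
38 → 3² + 8² = 9 + 64 = 73
73 → 7² + 3² = 49 + 9 = 58
58 → 5² + 8² = 25 + 64 = 89
89 → 8² + 9² = 64 + 81 = 145
145 → 1² + 4² + 5² = 1 + 16 + 25 = 42
42 → 4² + 2² = 16 + 4 = 20
20 → 2² + 0² = 4 + 0 = 4
4 → 4² = 16
16 → 1² + 6² = 1 + 36 = 37
37 → 3² + 7² = 9 + 49 = 58  — 58 repeats.
That took 12 steps.

12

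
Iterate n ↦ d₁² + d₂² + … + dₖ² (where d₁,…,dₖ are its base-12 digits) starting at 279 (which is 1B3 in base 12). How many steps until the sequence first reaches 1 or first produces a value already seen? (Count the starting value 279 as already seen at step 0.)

279 = (1,11,3)_12 → 1² + 11² + 3² = 131
131 = (10,11)_12 → 10² + 11² = 221
221 = (1,6,5)_12 → 1² + 6² + 5² = 62
62 = (5,2)_12 → 5² + 2² = 29
29 = (2,5)_12 → 2² + 5² = 29  — 29 repeats.
That took 5 steps.

5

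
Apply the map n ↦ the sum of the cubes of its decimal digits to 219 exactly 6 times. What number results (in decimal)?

219 → 2³ + 1³ + 9³ = 738
738 → 7³ + 3³ + 8³ = 882
882 → 8³ + 8³ + 2³ = 1032
1032 → 1³ + 0³ + 3³ + 2³ = 36
36 → 3³ + 6³ = 243
243 → 2³ + 4³ + 3³ = 99

99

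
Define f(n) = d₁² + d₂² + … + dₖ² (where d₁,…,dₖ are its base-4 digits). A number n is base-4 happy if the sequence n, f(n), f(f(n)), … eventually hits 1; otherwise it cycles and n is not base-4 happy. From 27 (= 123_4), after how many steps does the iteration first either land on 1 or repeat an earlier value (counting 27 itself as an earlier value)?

6

27 = (1,2,3)_4 → 14
14 = (3,2)_4 → 13
13 = (3,1)_4 → 10
10 = (2,2)_4 → 8
8 = (2,0)_4 → 4
4 = (1,0)_4 → 1  — reached 1.
That took 6 steps.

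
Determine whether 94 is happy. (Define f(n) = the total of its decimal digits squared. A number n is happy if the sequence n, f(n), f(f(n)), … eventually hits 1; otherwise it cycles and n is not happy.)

happy

94 → 9² + 4² = 97
97 → 9² + 7² = 130
130 → 1² + 3² + 0² = 10
10 → 1² + 0² = 1  — reached 1.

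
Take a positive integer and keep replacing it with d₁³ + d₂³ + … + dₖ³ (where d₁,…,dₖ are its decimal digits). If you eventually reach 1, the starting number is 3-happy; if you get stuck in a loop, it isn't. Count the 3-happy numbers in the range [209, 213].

1

209: 209 → 737 → 713 → 371 → 371  (repeats 371)
210: 210 → 9 → 729 → 1080 → 513 → 153 → 153  (repeats 153)
211: 211 → 10 → 1  (reaches 1)
212: 212 → 17 → 344 → 155 → 251 → 134 → 92 → 737 → 713 → 371 → 371  (repeats 371)
213: 213 → 36 → 243 → 99 → 1458 → 702 → 351 → 153 → 153  (repeats 153)
3-happy: 211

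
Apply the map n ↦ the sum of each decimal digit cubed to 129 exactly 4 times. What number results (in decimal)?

129 → 1³ + 2³ + 9³ = 738
738 → 7³ + 3³ + 8³ = 882
882 → 8³ + 8³ + 2³ = 1032
1032 → 1³ + 0³ + 3³ + 2³ = 36

36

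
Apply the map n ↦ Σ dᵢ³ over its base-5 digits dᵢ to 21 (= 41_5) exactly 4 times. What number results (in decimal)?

65

21 = (4,1)_5 → 65
65 = (2,3,0)_5 → 35
35 = (1,2,0)_5 → 9
9 = (1,4)_5 → 65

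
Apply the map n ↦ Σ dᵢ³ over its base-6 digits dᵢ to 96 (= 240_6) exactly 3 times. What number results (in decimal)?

9

96 = (2,4,0)_6 → 72
72 = (2,0,0)_6 → 8
8 = (1,2)_6 → 9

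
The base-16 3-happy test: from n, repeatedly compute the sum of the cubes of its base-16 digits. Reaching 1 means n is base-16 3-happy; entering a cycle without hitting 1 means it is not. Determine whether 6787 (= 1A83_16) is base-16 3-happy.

base-16 3-happy

6787 = (1,10,8,3)_16 → 1³ + 10³ + 8³ + 3³ = 1 + 1000 + 512 + 27 = 1540
1540 = (6,0,4)_16 → 6³ + 0³ + 4³ = 216 + 0 + 64 = 280
280 = (1,1,8)_16 → 1³ + 1³ + 8³ = 1 + 1 + 512 = 514
514 = (2,0,2)_16 → 2³ + 0³ + 2³ = 8 + 0 + 8 = 16
16 = (1,0)_16 → 1³ + 0³ = 1 + 0 = 1  — reached 1.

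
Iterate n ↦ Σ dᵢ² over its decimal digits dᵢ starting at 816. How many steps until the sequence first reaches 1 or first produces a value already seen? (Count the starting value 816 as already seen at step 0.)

816 → 8² + 1² + 6² = 101
101 → 1² + 0² + 1² = 2
2 → 2² = 4
4 → 4² = 16
16 → 1² + 6² = 37
37 → 3² + 7² = 58
58 → 5² + 8² = 89
89 → 8² + 9² = 145
145 → 1² + 4² + 5² = 42
42 → 4² + 2² = 20
20 → 2² + 0² = 4  — 4 repeats.
That took 11 steps.

11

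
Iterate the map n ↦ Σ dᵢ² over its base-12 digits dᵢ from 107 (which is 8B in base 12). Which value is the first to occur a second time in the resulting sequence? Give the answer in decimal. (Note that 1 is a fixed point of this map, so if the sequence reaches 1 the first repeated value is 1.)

107 = (8,11)_12 → 8² + 11² = 185
185 = (1,3,5)_12 → 1² + 3² + 5² = 35
35 = (2,11)_12 → 2² + 11² = 125
125 = (10,5)_12 → 10² + 5² = 125  — 125 already appeared earlier.

125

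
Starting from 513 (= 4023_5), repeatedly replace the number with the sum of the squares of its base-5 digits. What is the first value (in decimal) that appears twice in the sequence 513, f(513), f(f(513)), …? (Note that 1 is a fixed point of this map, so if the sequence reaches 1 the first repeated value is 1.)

13

513 = (4,0,2,3)_5 → 4² + 0² + 2² + 3² = 29
29 = (1,0,4)_5 → 1² + 0² + 4² = 17
17 = (3,2)_5 → 3² + 2² = 13
13 = (2,3)_5 → 2² + 3² = 13  — 13 already appeared earlier.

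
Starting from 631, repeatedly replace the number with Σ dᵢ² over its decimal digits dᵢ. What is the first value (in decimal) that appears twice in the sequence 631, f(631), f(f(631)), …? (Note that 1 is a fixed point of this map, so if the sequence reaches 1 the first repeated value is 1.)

89

631 → 6² + 3² + 1² = 36 + 9 + 1 = 46
46 → 4² + 6² = 16 + 36 = 52
52 → 5² + 2² = 25 + 4 = 29
29 → 2² + 9² = 4 + 81 = 85
85 → 8² + 5² = 64 + 25 = 89
89 → 8² + 9² = 64 + 81 = 145
145 → 1² + 4² + 5² = 1 + 16 + 25 = 42
42 → 4² + 2² = 16 + 4 = 20
20 → 2² + 0² = 4 + 0 = 4
4 → 4² = 16
16 → 1² + 6² = 1 + 36 = 37
37 → 3² + 7² = 9 + 49 = 58
58 → 5² + 8² = 25 + 64 = 89  — 89 already appeared earlier.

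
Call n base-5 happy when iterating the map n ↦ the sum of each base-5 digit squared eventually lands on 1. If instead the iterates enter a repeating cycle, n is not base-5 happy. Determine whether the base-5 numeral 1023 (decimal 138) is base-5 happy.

not base-5 happy

138 = (1,0,2,3)_5 → 1² + 0² + 2² + 3² = 14
14 = (2,4)_5 → 2² + 4² = 20
20 = (4,0)_5 → 4² + 0² = 16
16 = (3,1)_5 → 3² + 1² = 10
10 = (2,0)_5 → 2² + 0² = 4
4 = (4)_5 → 4² = 16  — 16 already seen; the sequence cycles without reaching 1.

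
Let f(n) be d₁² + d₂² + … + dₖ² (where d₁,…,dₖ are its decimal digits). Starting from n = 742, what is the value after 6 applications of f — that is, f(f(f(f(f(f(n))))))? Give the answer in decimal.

742 → 7² + 4² + 2² = 69
69 → 6² + 9² = 117
117 → 1² + 1² + 7² = 51
51 → 5² + 1² = 26
26 → 2² + 6² = 40
40 → 4² + 0² = 16

16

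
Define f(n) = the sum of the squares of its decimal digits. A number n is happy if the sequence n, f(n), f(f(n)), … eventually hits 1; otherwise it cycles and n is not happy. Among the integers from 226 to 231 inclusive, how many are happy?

226: 226 → 44 → 32 → 13 → 10 → 1  (reaches 1)
227: 227 → 57 → 74 → 65 → 61 → 37 → 58 → 89 → 145 → 42 → 20 → 4 → 16 → 37  (repeats 37)
228: 228 → 72 → 53 → 34 → 25 → 29 → 85 → 89 → 145 → 42 → 20 → 4 → 16 → 37 → 58 → 89  (repeats 89)
229: 229 → 89 → 145 → 42 → 20 → 4 → 16 → 37 → 58 → 89  (repeats 89)
230: 230 → 13 → 10 → 1  (reaches 1)
231: 231 → 14 → 17 → 50 → 25 → 29 → 85 → 89 → 145 → 42 → 20 → 4 → 16 → 37 → 58 → 89  (repeats 89)
happy: 226, 230

2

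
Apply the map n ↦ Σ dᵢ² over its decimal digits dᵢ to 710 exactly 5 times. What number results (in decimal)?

89

710 → 7² + 1² + 0² = 50
50 → 5² + 0² = 25
25 → 2² + 5² = 29
29 → 2² + 9² = 85
85 → 8² + 5² = 89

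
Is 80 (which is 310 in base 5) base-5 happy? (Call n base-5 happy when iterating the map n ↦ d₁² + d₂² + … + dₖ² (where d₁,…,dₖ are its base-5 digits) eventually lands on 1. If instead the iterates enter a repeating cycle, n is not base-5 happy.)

not base-5 happy

80 = (3,1,0)_5 → 3² + 1² + 0² = 9 + 1 + 0 = 10
10 = (2,0)_5 → 2² + 0² = 4 + 0 = 4
4 = (4)_5 → 4² = 16
16 = (3,1)_5 → 3² + 1² = 9 + 1 = 10  — 10 already seen; the sequence cycles without reaching 1.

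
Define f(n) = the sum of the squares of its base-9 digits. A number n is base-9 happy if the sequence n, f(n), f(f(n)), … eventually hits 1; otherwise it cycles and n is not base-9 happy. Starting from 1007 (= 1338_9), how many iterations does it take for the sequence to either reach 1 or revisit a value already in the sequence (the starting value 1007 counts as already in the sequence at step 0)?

7

1007 = (1,3,3,8)_9 → 1² + 3² + 3² + 8² = 1 + 9 + 9 + 64 = 83
83 = (1,0,2)_9 → 1² + 0² + 2² = 1 + 0 + 4 = 5
5 = (5)_9 → 5² = 25
25 = (2,7)_9 → 2² + 7² = 4 + 49 = 53
53 = (5,8)_9 → 5² + 8² = 25 + 64 = 89
89 = (1,0,8)_9 → 1² + 0² + 8² = 1 + 0 + 64 = 65
65 = (7,2)_9 → 7² + 2² = 49 + 4 = 53  — 53 repeats.
That took 7 steps.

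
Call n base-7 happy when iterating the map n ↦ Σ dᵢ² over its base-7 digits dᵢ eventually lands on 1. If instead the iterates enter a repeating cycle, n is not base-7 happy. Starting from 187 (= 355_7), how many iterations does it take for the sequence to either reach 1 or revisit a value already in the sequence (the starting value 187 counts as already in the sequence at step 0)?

7

187 = (3,5,5)_7 → 59
59 = (1,1,3)_7 → 11
11 = (1,4)_7 → 17
17 = (2,3)_7 → 13
13 = (1,6)_7 → 37
37 = (5,2)_7 → 29
29 = (4,1)_7 → 17  — 17 repeats.
That took 7 steps.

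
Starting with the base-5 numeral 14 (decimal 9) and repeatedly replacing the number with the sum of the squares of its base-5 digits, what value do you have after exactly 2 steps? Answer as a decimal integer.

13

9 = (1,4)_5 → 1² + 4² = 17
17 = (3,2)_5 → 3² + 2² = 13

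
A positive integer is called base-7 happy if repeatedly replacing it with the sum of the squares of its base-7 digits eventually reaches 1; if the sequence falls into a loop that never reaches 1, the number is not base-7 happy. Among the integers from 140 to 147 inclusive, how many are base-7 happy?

1

140: 140 → 40 → 50 → 2 → 4 → 16 → 8 → 2  — not base-7 happy
141: 141 → 41 → 61 → 27 → 45 → 45  — not base-7 happy
142: 142 → 44 → 40 → 50 → 2 → 4 → 16 → 8 → 2  — not base-7 happy
143: 143 → 49 → 1  — base-7 happy
144: 144 → 56 → 2 → 4 → 16 → 8 → 2  — not base-7 happy
145: 145 → 65 → 9 → 5 → 25 → 25  — not base-7 happy
146: 146 → 76 → 46 → 52 → 10 → 10  — not base-7 happy
147: 147 → 9 → 5 → 25 → 25  — not base-7 happy
base-7 happy: 143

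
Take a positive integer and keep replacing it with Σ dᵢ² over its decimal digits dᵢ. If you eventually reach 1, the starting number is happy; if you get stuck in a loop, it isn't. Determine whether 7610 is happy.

7610 → 7² + 6² + 1² + 0² = 49 + 36 + 1 + 0 = 86
86 → 8² + 6² = 64 + 36 = 100
100 → 1² + 0² + 0² = 1 + 0 + 0 = 1  — reached 1.

happy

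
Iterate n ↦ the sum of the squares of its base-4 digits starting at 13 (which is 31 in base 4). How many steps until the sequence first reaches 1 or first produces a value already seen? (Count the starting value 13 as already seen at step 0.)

13 = (3,1)_4 → 3² + 1² = 10
10 = (2,2)_4 → 2² + 2² = 8
8 = (2,0)_4 → 2² + 0² = 4
4 = (1,0)_4 → 1² + 0² = 1  — reached 1.
That took 4 steps.

4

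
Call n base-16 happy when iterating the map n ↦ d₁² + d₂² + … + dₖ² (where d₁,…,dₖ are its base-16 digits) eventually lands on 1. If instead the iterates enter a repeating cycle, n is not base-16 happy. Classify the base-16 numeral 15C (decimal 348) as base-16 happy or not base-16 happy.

348 = (1,5,12)_16 → 1² + 5² + 12² = 1 + 25 + 144 = 170
170 = (10,10)_16 → 10² + 10² = 100 + 100 = 200
200 = (12,8)_16 → 12² + 8² = 144 + 64 = 208
208 = (13,0)_16 → 13² + 0² = 169 + 0 = 169
169 = (10,9)_16 → 10² + 9² = 100 + 81 = 181
181 = (11,5)_16 → 11² + 5² = 121 + 25 = 146
146 = (9,2)_16 → 9² + 2² = 81 + 4 = 85
85 = (5,5)_16 → 5² + 5² = 25 + 25 = 50
50 = (3,2)_16 → 3² + 2² = 9 + 4 = 13
13 = (13)_16 → 13² = 169  — 169 already seen; the sequence cycles without reaching 1.

not base-16 happy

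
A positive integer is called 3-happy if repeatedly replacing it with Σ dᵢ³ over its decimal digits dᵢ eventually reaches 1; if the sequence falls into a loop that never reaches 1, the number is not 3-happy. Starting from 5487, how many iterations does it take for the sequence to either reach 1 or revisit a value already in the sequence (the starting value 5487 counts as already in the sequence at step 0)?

5487 → 1044
1044 → 129
129 → 738
738 → 882
882 → 1032
1032 → 36
36 → 243
243 → 99
99 → 1458
1458 → 702
702 → 351
351 → 153
153 → 153  — 153 repeats.
That took 13 steps.

13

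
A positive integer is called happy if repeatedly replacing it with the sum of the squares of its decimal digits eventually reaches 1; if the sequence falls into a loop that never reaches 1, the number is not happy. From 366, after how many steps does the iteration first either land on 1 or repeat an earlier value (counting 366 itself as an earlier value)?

12

366 → 3² + 6² + 6² = 81
81 → 8² + 1² = 65
65 → 6² + 5² = 61
61 → 6² + 1² = 37
37 → 3² + 7² = 58
58 → 5² + 8² = 89
89 → 8² + 9² = 145
145 → 1² + 4² + 5² = 42
42 → 4² + 2² = 20
20 → 2² + 0² = 4
4 → 4² = 16
16 → 1² + 6² = 37  — 37 repeats.
That took 12 steps.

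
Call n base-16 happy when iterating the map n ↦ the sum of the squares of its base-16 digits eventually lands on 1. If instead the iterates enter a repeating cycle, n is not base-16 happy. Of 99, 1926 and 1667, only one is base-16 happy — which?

99: 99 → 45 → 173 → 269 → 170 → 200 → 208 → 169 → 181 → 146 → 85 → 50 → 13 → 169  — repeats 169 (not base-16 happy)
1926: 1926 → 149 → 106 → 136 → 128 → 64 → 16 → 1  — reaches 1 (base-16 happy)
1667: 1667 → 109 → 205 → 313 → 91 → 146 → 85 → 50 → 13 → 169 → 181 → 146  — repeats 146 (not base-16 happy)

1926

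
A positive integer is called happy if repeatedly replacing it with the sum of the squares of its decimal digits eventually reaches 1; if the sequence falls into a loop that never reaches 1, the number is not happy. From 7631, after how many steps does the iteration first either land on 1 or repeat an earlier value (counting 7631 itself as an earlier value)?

11

7631 → 7² + 6² + 3² + 1² = 95
95 → 9² + 5² = 106
106 → 1² + 0² + 6² = 37
37 → 3² + 7² = 58
58 → 5² + 8² = 89
89 → 8² + 9² = 145
145 → 1² + 4² + 5² = 42
42 → 4² + 2² = 20
20 → 2² + 0² = 4
4 → 4² = 16
16 → 1² + 6² = 37  — 37 repeats.
That took 11 steps.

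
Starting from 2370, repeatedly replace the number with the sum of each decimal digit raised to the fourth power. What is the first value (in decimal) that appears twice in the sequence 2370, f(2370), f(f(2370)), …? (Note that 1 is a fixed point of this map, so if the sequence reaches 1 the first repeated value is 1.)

13139

2370 → 2⁴ + 3⁴ + 7⁴ + 0⁴ = 2498
2498 → 2⁴ + 4⁴ + 9⁴ + 8⁴ = 10929
10929 → 1⁴ + 0⁴ + 9⁴ + 2⁴ + 9⁴ = 13139
13139 → 1⁴ + 3⁴ + 1⁴ + 3⁴ + 9⁴ = 6725
6725 → 6⁴ + 7⁴ + 2⁴ + 5⁴ = 4338
4338 → 4⁴ + 3⁴ + 3⁴ + 8⁴ = 4514
4514 → 4⁴ + 5⁴ + 1⁴ + 4⁴ = 1138
1138 → 1⁴ + 1⁴ + 3⁴ + 8⁴ = 4179
4179 → 4⁴ + 1⁴ + 7⁴ + 9⁴ = 9219
9219 → 9⁴ + 2⁴ + 1⁴ + 9⁴ = 13139  — 13139 already appeared earlier.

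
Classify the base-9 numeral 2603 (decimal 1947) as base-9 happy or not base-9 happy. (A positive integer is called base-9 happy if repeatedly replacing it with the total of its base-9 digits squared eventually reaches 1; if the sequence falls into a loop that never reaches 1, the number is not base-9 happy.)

1947 = (2,6,0,3)_9 → 49
49 = (5,4)_9 → 41
41 = (4,5)_9 → 41  — 41 already seen; the sequence cycles without reaching 1.

not base-9 happy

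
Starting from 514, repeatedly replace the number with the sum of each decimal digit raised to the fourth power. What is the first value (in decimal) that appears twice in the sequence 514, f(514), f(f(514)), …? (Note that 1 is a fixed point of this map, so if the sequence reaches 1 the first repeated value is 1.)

8208

514 → 882
882 → 8208
8208 → 8208  — 8208 already appeared earlier.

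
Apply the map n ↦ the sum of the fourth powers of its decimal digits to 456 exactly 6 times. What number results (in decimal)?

7444

456 → 4⁴ + 5⁴ + 6⁴ = 256 + 625 + 1296 = 2177
2177 → 2⁴ + 1⁴ + 7⁴ + 7⁴ = 16 + 1 + 2401 + 2401 = 4819
4819 → 4⁴ + 8⁴ + 1⁴ + 9⁴ = 256 + 4096 + 1 + 6561 = 10914
10914 → 1⁴ + 0⁴ + 9⁴ + 1⁴ + 4⁴ = 1 + 0 + 6561 + 1 + 256 = 6819
6819 → 6⁴ + 8⁴ + 1⁴ + 9⁴ = 1296 + 4096 + 1 + 6561 = 11954
11954 → 1⁴ + 1⁴ + 9⁴ + 5⁴ + 4⁴ = 1 + 1 + 6561 + 625 + 256 = 7444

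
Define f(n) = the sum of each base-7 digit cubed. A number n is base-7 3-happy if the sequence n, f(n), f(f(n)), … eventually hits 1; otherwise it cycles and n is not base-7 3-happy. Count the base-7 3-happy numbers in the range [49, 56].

1

49: 49 → 1  — base-7 3-happy
50: 50 → 2 → 8 → 2  — not base-7 3-happy
51: 51 → 9 → 9  — not base-7 3-happy
52: 52 → 28 → 64 → 10 → 28  — not base-7 3-happy
53: 53 → 65 → 17 → 35 → 125 → 251 → 341 → 557 → 137 → 197 → 65  — not base-7 3-happy
54: 54 → 126 → 72 → 36 → 126  — not base-7 3-happy
55: 55 → 217 → 91 → 217  — not base-7 3-happy
56: 56 → 2 → 8 → 2  — not base-7 3-happy
base-7 3-happy: 49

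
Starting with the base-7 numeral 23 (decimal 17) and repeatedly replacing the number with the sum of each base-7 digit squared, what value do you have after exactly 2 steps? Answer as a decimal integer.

17 = (2,3)_7 → 2² + 3² = 4 + 9 = 13
13 = (1,6)_7 → 1² + 6² = 1 + 36 = 37

37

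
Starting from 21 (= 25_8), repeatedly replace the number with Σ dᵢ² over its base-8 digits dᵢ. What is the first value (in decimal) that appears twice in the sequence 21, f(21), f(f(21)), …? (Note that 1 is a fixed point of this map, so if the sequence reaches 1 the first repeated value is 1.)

21 = (2,5)_8 → 2² + 5² = 29
29 = (3,5)_8 → 3² + 5² = 34
34 = (4,2)_8 → 4² + 2² = 20
20 = (2,4)_8 → 2² + 4² = 20  — 20 already appeared earlier.

20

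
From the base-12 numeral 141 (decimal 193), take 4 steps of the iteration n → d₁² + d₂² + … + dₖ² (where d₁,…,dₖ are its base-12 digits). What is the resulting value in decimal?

193 = (1,4,1)_12 → 1² + 4² + 1² = 1 + 16 + 1 = 18
18 = (1,6)_12 → 1² + 6² = 1 + 36 = 37
37 = (3,1)_12 → 3² + 1² = 9 + 1 = 10
10 = (10)_12 → 10² = 100

100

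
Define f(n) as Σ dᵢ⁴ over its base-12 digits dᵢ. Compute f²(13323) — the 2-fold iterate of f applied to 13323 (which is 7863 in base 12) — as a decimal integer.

5664

13323 = (7,8,6,3)_12 → 7⁴ + 8⁴ + 6⁴ + 3⁴ = 2401 + 4096 + 1296 + 81 = 7874
7874 = (4,6,8,2)_12 → 4⁴ + 6⁴ + 8⁴ + 2⁴ = 256 + 1296 + 4096 + 16 = 5664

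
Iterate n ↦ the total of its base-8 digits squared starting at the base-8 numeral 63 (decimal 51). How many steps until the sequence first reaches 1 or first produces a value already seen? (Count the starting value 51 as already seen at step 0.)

51 = (6,3)_8 → 45
45 = (5,5)_8 → 50
50 = (6,2)_8 → 40
40 = (5,0)_8 → 25
25 = (3,1)_8 → 10
10 = (1,2)_8 → 5
5 = (5)_8 → 25  — 25 repeats.
That took 7 steps.

7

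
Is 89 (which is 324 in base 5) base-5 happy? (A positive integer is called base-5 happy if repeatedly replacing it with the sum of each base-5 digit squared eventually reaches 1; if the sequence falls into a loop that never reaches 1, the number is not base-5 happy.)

89 = (3,2,4)_5 → 3² + 2² + 4² = 29
29 = (1,0,4)_5 → 1² + 0² + 4² = 17
17 = (3,2)_5 → 3² + 2² = 13
13 = (2,3)_5 → 2² + 3² = 13  — 13 already seen; the sequence cycles without reaching 1.

not base-5 happy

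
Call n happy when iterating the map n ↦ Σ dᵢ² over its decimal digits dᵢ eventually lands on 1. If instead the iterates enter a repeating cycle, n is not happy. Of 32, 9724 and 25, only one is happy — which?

32

32: 32 → 13 → 10 → 1  — reaches 1 (happy)
9724: 9724 → 150 → 26 → 40 → 16 → 37 → 58 → 89 → 145 → 42 → 20 → 4 → 16  — repeats 16 (not happy)
25: 25 → 29 → 85 → 89 → 145 → 42 → 20 → 4 → 16 → 37 → 58 → 89  — repeats 89 (not happy)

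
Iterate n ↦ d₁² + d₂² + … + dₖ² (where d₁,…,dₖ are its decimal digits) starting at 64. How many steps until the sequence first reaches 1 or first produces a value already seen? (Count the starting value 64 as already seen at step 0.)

64 → 6² + 4² = 52
52 → 5² + 2² = 29
29 → 2² + 9² = 85
85 → 8² + 5² = 89
89 → 8² + 9² = 145
145 → 1² + 4² + 5² = 42
42 → 4² + 2² = 20
20 → 2² + 0² = 4
4 → 4² = 16
16 → 1² + 6² = 37
37 → 3² + 7² = 58
58 → 5² + 8² = 89  — 89 repeats.
That took 12 steps.

12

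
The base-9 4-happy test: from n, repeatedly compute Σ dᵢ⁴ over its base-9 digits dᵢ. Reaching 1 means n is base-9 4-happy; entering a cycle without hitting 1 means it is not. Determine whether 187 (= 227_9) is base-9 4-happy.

base-9 4-happy

187 = (2,2,7)_9 → 2⁴ + 2⁴ + 7⁴ = 16 + 16 + 2401 = 2433
2433 = (3,3,0,3)_9 → 3⁴ + 3⁴ + 0⁴ + 3⁴ = 81 + 81 + 0 + 81 = 243
243 = (3,0,0)_9 → 3⁴ + 0⁴ + 0⁴ = 81 + 0 + 0 = 81
81 = (1,0,0)_9 → 1⁴ + 0⁴ + 0⁴ = 1 + 0 + 0 = 1  — reached 1.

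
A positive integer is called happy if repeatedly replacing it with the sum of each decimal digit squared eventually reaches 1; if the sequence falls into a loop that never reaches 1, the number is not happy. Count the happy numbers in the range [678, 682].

678: 678 → 149 → 98 → 145 → 42 → 20 → 4 → 16 → 37 → 58 → 89 → 145  (repeats 145)
679: 679 → 166 → 73 → 58 → 89 → 145 → 42 → 20 → 4 → 16 → 37 → 58  (repeats 58)
680: 680 → 100 → 1  (reaches 1)
681: 681 → 101 → 2 → 4 → 16 → 37 → 58 → 89 → 145 → 42 → 20 → 4  (repeats 4)
682: 682 → 104 → 17 → 50 → 25 → 29 → 85 → 89 → 145 → 42 → 20 → 4 → 16 → 37 → 58 → 89  (repeats 89)
happy: 680

1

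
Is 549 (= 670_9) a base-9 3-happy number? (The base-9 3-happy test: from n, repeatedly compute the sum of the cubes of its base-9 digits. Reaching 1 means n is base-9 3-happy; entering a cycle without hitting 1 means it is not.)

base-9 3-happy

549 = (6,7,0)_9 → 6³ + 7³ + 0³ = 559
559 = (6,8,1)_9 → 6³ + 8³ + 1³ = 729
729 = (1,0,0,0)_9 → 1³ + 0³ + 0³ + 0³ = 1  — reached 1.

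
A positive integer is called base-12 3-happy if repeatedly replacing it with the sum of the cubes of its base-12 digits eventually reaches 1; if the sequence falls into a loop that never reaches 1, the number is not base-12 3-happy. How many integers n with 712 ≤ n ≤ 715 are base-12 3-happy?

712: 712 → 1459 → 1344 → 793 → 342 → 288 → 8 → 512 → 755 → 1464 → 1008 → 343 → 415 → 1351 → 1136 → 1855 → 1344  — not base-12 3-happy
713: 713 → 1520 → 1728 → 1  — base-12 3-happy
714: 714 → 1611 → 1366 → 1854 → 1217 → 762 → 368 → 736 → 190 → 1028 → 856 → 1520 → 1728 → 1  — base-12 3-happy
715: 715 → 1738 → 1001 → 1672 → 1738  — not base-12 3-happy
base-12 3-happy: 713, 714

2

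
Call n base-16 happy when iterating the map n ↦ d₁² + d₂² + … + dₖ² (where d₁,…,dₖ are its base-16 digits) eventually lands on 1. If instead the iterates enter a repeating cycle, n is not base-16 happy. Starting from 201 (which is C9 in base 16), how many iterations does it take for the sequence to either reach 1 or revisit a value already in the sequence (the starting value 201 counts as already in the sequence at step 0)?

9

201 = (12,9)_16 → 225
225 = (14,1)_16 → 197
197 = (12,5)_16 → 169
169 = (10,9)_16 → 181
181 = (11,5)_16 → 146
146 = (9,2)_16 → 85
85 = (5,5)_16 → 50
50 = (3,2)_16 → 13
13 = (13)_16 → 169  — 169 repeats.
That took 9 steps.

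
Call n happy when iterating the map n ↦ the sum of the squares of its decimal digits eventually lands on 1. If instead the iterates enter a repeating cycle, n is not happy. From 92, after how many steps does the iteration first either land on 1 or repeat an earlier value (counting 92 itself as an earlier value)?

92 → 9² + 2² = 81 + 4 = 85
85 → 8² + 5² = 64 + 25 = 89
89 → 8² + 9² = 64 + 81 = 145
145 → 1² + 4² + 5² = 1 + 16 + 25 = 42
42 → 4² + 2² = 16 + 4 = 20
20 → 2² + 0² = 4 + 0 = 4
4 → 4² = 16
16 → 1² + 6² = 1 + 36 = 37
37 → 3² + 7² = 9 + 49 = 58
58 → 5² + 8² = 25 + 64 = 89  — 89 repeats.
That took 10 steps.

10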